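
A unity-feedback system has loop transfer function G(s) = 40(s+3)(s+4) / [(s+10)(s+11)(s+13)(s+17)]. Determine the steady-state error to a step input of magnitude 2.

No free integrators in G(s): this is a type 0 system.
K_p = lim_{s→0} G(s) = 40·3·4 / (10·11·13·17) = 48/2431.
e_ss = 2/(1 + K_p) = 2/(2479/2431) = 4862/2479.

4862/2479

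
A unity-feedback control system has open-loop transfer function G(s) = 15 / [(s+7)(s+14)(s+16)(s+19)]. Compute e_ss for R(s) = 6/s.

178752/29807

No free integrators in G(s): this is a type 0 system.
K_p = lim_{s→0} G(s) = 15 / (7·14·16·19) = 15/29792.
e_ss = 6/(1 + K_p) = 6/(29807/29792) = 178752/29807.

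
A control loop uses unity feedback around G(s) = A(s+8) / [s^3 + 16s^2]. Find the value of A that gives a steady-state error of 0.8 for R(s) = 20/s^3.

Factoring s^2 from the denominator leaves a polynomial with constant term 16, so the system is type 2.
K_a = lim_{s→0} s^2·G(s) = A·8 / 16 = 0.5·A.
e_ss = 20/K_a = 0.8 ⇒ K_a = 25 ⇒ A = 25/0.5 = 50.

50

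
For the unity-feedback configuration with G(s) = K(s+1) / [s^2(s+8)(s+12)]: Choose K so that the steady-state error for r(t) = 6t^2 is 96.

12

G(s) has two factors of s in the denominator, so the system is type 2.
K_a = lim_{s→0} s^2·G(s) = K·1 / (8·12) = (1/96)·K.
e_ss = 12/K_a = 96 ⇒ K_a = 0.125 ⇒ K = 0.125/(1/96) = 12.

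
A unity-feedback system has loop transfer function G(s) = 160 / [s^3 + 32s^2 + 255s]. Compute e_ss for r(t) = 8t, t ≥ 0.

Lowest-order denominator term is 255s, so the open loop has 1 pole at the origin → type 1 system.
K_v = lim_{s→0} s·G(s) = 160 / 255 = 32/51.
e_ss = 8/K_v = 8/(32/51) = 12.75.

12.75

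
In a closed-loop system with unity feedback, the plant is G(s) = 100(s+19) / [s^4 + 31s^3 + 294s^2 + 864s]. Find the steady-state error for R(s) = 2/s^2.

432/475

The denominator has no term below 864s — 1 pole at s=0, type 1.
K_v = lim_{s→0} s·G(s) = 100·19 / 864 = 475/216.
e_ss = 2/K_v = 2/(475/216) = 432/475.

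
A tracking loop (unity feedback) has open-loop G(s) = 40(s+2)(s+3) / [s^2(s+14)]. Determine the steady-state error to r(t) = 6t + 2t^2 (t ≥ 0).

7/30

The open loop has two poles at the origin → type 2 system. Taking each input component in turn:
  • 6t: tracked with zero error.
  • 2t^2: e_ss = 4/K_a with K_a=120/7 → 7/30.
Total e_ss = 7/30.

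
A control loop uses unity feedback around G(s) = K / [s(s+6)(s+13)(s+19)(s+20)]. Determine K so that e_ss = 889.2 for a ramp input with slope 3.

G(s) has one factor of s in the denominator, so the system is type 1.
K_v = lim_{s→0} s·G(s) = K / (6·13·19·20) = (1/29640)·K.
e_ss = 3/K_v = 889.2 ⇒ K_v = 5/1482 ⇒ K = (5/1482)/(1/29640) = 100.

100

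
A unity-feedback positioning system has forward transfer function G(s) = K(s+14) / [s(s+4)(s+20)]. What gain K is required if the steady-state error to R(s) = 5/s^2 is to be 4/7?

The open loop has one pole at the origin → type 1 system.
K_v = lim_{s→0} s·G(s) = K·14 / (4·20) = 0.175·K.
e_ss = 5/K_v = 4/7 ⇒ K_v = 8.75 ⇒ K = 8.75/0.175 = 50.

50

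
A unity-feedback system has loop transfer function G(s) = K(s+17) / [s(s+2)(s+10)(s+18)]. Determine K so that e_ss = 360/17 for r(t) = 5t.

The open loop has one pole at the origin → type 1 system.
K_v = lim_{s→0} s·G(s) = K·17 / (2·10·18) = (17/360)·K.
e_ss = 5/K_v = 360/17 ⇒ K_v = 17/72 ⇒ K = (17/72)/(17/360) = 5.

5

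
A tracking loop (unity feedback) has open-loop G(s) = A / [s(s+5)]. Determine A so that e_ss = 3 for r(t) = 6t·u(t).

System type = 1 (one pole at s=0).
K_v = lim_{s→0} s·G(s) = A / (5) = 0.2·A.
e_ss = 6/K_v = 3 ⇒ K_v = 2 ⇒ A = 2/0.2 = 10.

10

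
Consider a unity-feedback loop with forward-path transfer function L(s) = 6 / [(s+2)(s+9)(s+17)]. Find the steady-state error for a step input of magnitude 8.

The open loop has no poles at the origin → type 0 system.
K_p = lim_{s→0} L(s) = 6 / (2·9·17) = 1/51.
e_ss = 8/(1 + K_p) = 8/(52/51) = 102/13.

102/13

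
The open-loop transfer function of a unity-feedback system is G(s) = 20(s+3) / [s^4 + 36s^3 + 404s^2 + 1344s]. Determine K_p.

infinity

K_p = lim_{s→0} G(s); with 1 pole at the origin the limit diverges, so K_p = ∞.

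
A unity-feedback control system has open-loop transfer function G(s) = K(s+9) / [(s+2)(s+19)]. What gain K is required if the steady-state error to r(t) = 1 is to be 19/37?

System type = 0 (no poles at s=0).
K_p = lim_{s→0} G(s) = K·9 / (2·19) = (9/38)·K.
e_ss = 1/(1 + K_p) = 19/37 ⇒ 1 + (9/38)·K = 37/19 ⇒ K = 4.

4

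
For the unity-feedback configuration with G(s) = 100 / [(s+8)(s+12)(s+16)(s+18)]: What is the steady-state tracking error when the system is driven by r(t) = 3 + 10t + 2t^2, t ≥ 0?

No free integrators in G(s): this is a type 0 system. Treating each term separately:
  • 3: e_ss = 3/(1+K_p) with K_p=25/6912 → 20736/6937.
  • 10t: a type-0 system cannot track it, e_ss → ∞.
  • 2t^2: a type-0 system cannot track it, e_ss → ∞.
The unbounded component dominates.

infinity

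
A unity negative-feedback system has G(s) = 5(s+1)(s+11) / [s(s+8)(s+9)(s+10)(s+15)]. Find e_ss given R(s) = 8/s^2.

17280/11

One free integrator in G(s): this is a type 1 system.
K_v = lim_{s→0} s·G(s) = 5·1·11 / (8·9·10·15) = 11/2160.
e_ss = 8/K_v = 8/(11/2160) = 17280/11.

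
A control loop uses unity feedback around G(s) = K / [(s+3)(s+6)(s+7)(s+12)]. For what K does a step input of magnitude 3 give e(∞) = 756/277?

The open loop has no poles at the origin → type 0 system.
K_p = lim_{s→0} G(s) = K / (3·6·7·12) = (1/1512)·K.
e_ss = 3/(1 + K_p) = 756/277 ⇒ 1 + (1/1512)·K = 277/252 ⇒ K = 150.

150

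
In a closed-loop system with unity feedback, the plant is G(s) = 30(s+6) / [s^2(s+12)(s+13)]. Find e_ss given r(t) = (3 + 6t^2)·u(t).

G(s) has two factors of s in the denominator, so the system is type 2. By superposition:
  • 3: tracked with zero error.
  • 6t^2: e_ss = 12/K_a with K_a=15/13 → 10.4.
Total e_ss = 10.4.

10.4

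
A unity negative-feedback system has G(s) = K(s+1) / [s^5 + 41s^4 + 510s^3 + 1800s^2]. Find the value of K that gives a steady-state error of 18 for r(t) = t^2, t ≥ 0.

Lowest-order denominator term is 1800s^2, so the open loop has 2 poles at the origin → type 2 system.
K_a = lim_{s→0} s^2·G(s) = K·1 / 1800 = (1/1800)·K.
e_ss = 2/K_a = 18 ⇒ K_a = 1/9 ⇒ K = (1/9)/(1/1800) = 200.

200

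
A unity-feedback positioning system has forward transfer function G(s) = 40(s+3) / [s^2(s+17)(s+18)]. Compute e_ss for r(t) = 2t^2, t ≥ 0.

10.2

G(s) has two factors of s in the denominator, so the system is type 2.
K_a = lim_{s→0} s^2·G(s) = 40·3 / (17·18) = 20/51.
r(t) = 2t^2 gives R(s) = 4/s^3.
e_ss = 4/K_a = 4/(20/51) = 10.2.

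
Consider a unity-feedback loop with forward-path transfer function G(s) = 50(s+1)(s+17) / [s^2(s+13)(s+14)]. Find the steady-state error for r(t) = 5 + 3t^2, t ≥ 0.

546/425

G(s) has two factors of s in the denominator, so the system is type 2. Taking each input component in turn:
  • 5: tracked with zero error.
  • 3t^2: e_ss = 6/K_a with K_a=425/91 → 546/425.
Total e_ss = 546/425.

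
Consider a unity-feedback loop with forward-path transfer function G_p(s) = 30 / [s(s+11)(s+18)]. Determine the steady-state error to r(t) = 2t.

The open loop has one pole at the origin → type 1 system.
K_v = lim_{s→0} s·G_p(s) = 30 / (11·18) = 5/33.
e_ss = 2/K_v = 2/(5/33) = 13.2.

13.2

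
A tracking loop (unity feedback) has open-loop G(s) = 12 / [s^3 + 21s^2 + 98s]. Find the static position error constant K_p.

infinity

K_p = lim_{s→0} G(s); with 1 pole at the origin the limit diverges, so K_p = ∞.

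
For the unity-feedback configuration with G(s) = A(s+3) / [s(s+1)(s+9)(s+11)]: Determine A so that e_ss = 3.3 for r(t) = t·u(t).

G(s) has one factor of s in the denominator, so the system is type 1.
K_v = lim_{s→0} s·G(s) = A·3 / (1·9·11) = (1/33)·A.
e_ss = 1/K_v = 3.3 ⇒ K_v = 10/33 ⇒ A = (10/33)/(1/33) = 10.

10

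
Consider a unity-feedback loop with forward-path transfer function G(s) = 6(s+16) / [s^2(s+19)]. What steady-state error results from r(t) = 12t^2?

4.75

System type = 2 (two poles at s=0).
K_a = lim_{s→0} s^2·G(s) = 6·16 / (19) = 96/19.
r(t) = 12t^2 gives R(s) = 24/s^3.
e_ss = 24/K_a = 24/(96/19) = 4.75.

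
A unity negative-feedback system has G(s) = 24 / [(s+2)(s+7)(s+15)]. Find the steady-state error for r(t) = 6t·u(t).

System type = 0 (no poles at s=0).
K_v = lim_{s→0} s·G(s) = 0; the steady-state error to this ramp input grows without bound.

infinity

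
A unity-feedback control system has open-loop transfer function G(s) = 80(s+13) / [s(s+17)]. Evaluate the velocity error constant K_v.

1040/17

System type = 1 (one pole at s=0).
K_v = lim_{s→0} s·G(s) = 80·13 / (17) = 1040/17.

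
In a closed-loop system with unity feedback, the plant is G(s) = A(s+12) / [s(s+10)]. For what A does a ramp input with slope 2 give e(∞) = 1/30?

System type = 1 (one pole at s=0).
K_v = lim_{s→0} s·G(s) = A·12 / (10) = 1.2·A.
e_ss = 2/K_v = 1/30 ⇒ K_v = 60 ⇒ A = 60/1.2 = 50.

50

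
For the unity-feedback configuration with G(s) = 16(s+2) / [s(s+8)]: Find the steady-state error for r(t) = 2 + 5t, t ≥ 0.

G(s) has one factor of s in the denominator, so the system is type 1. Treating each term separately:
  • 2: tracked with zero error.
  • 5t: e_ss = 5/K_v with K_v=4 → 1.25.
Total e_ss = 1.25.

1.25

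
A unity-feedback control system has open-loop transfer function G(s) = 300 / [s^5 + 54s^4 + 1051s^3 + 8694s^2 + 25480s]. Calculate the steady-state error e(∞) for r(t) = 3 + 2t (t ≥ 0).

2548/15

The denominator has no term below 25480s — 1 pole at s=0, type 1. Taking each input component in turn:
  • 3: tracked with zero error.
  • 2t: e_ss = 2/K_v with K_v=15/1274 → 2548/15.
Total e_ss = 2548/15.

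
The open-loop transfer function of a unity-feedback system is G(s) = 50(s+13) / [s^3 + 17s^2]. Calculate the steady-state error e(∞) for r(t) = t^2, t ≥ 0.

17/325

Lowest-order denominator term is 17s^2, so the open loop has 2 poles at the origin → type 2 system.
K_a = lim_{s→0} s^2·G(s) = 50·13 / 17 = 650/17.
r(t) = t^2 gives R(s) = 2/s^3.
e_ss = 2/K_a = 2/(650/17) = 17/325.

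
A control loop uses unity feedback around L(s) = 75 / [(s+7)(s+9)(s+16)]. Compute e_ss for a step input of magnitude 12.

4032/361

The open loop has no poles at the origin → type 0 system.
K_p = lim_{s→0} L(s) = 75 / (7·9·16) = 25/336.
e_ss = 12/(1 + K_p) = 12/(361/336) = 4032/361.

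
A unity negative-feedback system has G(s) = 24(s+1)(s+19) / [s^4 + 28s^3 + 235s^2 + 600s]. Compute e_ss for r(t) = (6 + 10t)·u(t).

Factoring s from the denominator leaves a polynomial with constant term 600, so the system is type 1. By superposition:
  • 6: tracked with zero error.
  • 10t: e_ss = 10/K_v with K_v=0.76 → 250/19.
Total e_ss = 250/19.

250/19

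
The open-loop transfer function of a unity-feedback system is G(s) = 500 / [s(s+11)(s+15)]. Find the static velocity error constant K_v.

The open loop has one pole at the origin → type 1 system.
K_v = lim_{s→0} s·G(s) = 500 / (11·15) = 100/33.

100/33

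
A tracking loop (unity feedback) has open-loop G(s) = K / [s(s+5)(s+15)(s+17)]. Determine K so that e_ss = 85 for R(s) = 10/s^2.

150

System type = 1 (one pole at s=0).
K_v = lim_{s→0} s·G(s) = K / (5·15·17) = (1/1275)·K.
e_ss = 10/K_v = 85 ⇒ K_v = 2/17 ⇒ K = (2/17)/(1/1275) = 150.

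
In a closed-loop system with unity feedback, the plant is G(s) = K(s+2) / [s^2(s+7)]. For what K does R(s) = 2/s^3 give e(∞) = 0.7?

Two free integrators in G(s): this is a type 2 system.
K_a = lim_{s→0} s^2·G(s) = K·2 / (7) = (2/7)·K.
e_ss = 2/K_a = 0.7 ⇒ K_a = 20/7 ⇒ K = (20/7)/(2/7) = 10.

10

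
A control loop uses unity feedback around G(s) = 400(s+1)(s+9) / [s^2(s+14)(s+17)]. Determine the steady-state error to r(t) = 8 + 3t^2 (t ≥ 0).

Two free integrators in G(s): this is a type 2 system. By superposition:
  • 8: tracked with zero error.
  • 3t^2: e_ss = 6/K_a with K_a=1800/119 → 119/300.
Total e_ss = 119/300.

119/300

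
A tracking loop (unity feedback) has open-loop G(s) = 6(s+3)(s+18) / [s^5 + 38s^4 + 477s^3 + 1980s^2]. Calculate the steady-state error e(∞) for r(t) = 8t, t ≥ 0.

The denominator has no term below 1980s^2 — 2 poles at s=0, type 2.
A type-2 system has K_v = ∞, so it tracks a ramp input with zero steady-state error.

0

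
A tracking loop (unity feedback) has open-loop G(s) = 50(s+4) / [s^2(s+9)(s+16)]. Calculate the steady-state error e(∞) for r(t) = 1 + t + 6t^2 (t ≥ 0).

8.64

System type = 2 (two poles at s=0). Taking each input component in turn:
  • 1: tracked with zero error.
  • t: tracked with zero error.
  • 6t^2: e_ss = 12/K_a with K_a=25/18 → 8.64.
Total e_ss = 8.64.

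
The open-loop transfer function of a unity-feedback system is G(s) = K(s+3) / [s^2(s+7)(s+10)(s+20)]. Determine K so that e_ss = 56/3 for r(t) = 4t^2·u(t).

200

The open loop has two poles at the origin → type 2 system.
K_a = lim_{s→0} s^2·G(s) = K·3 / (7·10·20) = (3/1400)·K.
e_ss = 8/K_a = 56/3 ⇒ K_a = 3/7 ⇒ K = (3/7)/(3/1400) = 200.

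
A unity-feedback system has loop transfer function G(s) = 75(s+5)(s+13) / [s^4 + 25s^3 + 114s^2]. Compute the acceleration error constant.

1625/38

Factoring s^2 from the denominator leaves a polynomial with constant term 114, so the system is type 2.
K_a = lim_{s→0} s^2·G(s) = 75·5·13 / 114 = 1625/38.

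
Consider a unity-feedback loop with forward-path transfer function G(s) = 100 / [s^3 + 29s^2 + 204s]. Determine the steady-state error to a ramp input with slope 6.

12.24

Factoring s from the denominator leaves a polynomial with constant term 204, so the system is type 1.
K_v = lim_{s→0} s·G(s) = 100 / 204 = 25/51.
e_ss = 6/K_v = 6/(25/51) = 12.24.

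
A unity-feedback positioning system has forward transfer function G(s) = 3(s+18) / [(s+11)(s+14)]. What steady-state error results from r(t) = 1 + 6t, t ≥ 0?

infinity

No free integrators in G(s): this is a type 0 system. Taking each input component in turn:
  • 1: e_ss = 1/(1+K_p) with K_p=27/77 → 77/104.
  • 6t: a type-0 system cannot track it, e_ss → ∞.
The unbounded component dominates.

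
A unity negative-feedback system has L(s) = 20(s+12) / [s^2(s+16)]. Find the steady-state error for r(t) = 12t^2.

1.6

L(s) has two factors of s in the denominator, so the system is type 2.
K_a = lim_{s→0} s^2·L(s) = 20·12 / (16) = 15.
r(t) = 12t^2 gives R(s) = 24/s^3.
e_ss = 24/K_a = 24/15 = 1.6.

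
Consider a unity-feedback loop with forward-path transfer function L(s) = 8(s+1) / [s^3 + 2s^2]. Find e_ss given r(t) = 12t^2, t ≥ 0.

6

Lowest-order denominator term is 2s^2, so the open loop has 2 poles at the origin → type 2 system.
K_a = lim_{s→0} s^2·L(s) = 8·1 / 2 = 4.
r(t) = 12t^2 gives R(s) = 24/s^3.
e_ss = 24/K_a = 24/4 = 6.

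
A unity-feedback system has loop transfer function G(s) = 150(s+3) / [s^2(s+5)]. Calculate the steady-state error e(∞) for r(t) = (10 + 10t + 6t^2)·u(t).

2/15

G(s) has two factors of s in the denominator, so the system is type 2. By superposition:
  • 10: tracked with zero error.
  • 10t: tracked with zero error.
  • 6t^2: e_ss = 12/K_a with K_a=90 → 2/15.
Total e_ss = 2/15.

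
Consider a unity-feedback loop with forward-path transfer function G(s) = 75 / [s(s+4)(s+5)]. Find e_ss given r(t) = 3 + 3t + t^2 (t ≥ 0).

G(s) has one factor of s in the denominator, so the system is type 1. Treating each term separately:
  • 3: tracked with zero error.
  • 3t: e_ss = 3/K_v with K_v=3.75 → 0.8.
  • t^2: a type-1 system cannot track it, e_ss → ∞.
The unbounded component dominates.

infinity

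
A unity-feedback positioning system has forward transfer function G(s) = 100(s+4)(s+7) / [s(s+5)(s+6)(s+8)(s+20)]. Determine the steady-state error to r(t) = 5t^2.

infinity

G(s) has one factor of s in the denominator, so the system is type 1.
For a type-1 system K_a = 0, so e_ss to a parabolic input is unbounded.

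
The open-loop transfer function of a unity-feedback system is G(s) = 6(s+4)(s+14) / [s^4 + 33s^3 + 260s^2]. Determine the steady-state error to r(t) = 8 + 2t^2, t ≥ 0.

The denominator has no term below 260s^2 — 2 poles at s=0, type 2. Taking each input component in turn:
  • 8: tracked with zero error.
  • 2t^2: e_ss = 4/K_a with K_a=84/65 → 65/21.
Total e_ss = 65/21.

65/21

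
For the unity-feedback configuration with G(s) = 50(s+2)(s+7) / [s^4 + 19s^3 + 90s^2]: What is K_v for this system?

K_v = lim_{s→0} s·G(s); with 2 poles at the origin the limit diverges, so K_v = ∞.

infinity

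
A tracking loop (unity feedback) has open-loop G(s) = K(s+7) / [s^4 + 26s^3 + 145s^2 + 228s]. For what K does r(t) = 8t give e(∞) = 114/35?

The denominator has no term below 228s — 1 pole at s=0, type 1.
K_v = lim_{s→0} s·G(s) = K·7 / 228 = (7/228)·K.
e_ss = 8/K_v = 114/35 ⇒ K_v = 140/57 ⇒ K = (140/57)/(7/228) = 80.

80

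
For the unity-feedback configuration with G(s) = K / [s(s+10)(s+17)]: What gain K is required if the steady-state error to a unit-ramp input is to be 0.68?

System type = 1 (one pole at s=0).
K_v = lim_{s→0} s·G(s) = K / (10·17) = (1/170)·K.
e_ss = 1/K_v = 0.68 ⇒ K_v = 25/17 ⇒ K = (25/17)/(1/170) = 250.

250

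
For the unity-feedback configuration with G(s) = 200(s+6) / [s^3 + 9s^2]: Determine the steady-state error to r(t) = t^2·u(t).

Lowest-order denominator term is 9s^2, so the open loop has 2 poles at the origin → type 2 system.
K_a = lim_{s→0} s^2·G(s) = 200·6 / 9 = 400/3.
r(t) = t^2 gives R(s) = 2/s^3.
e_ss = 2/K_a = 2/(400/3) = 0.015.

0.015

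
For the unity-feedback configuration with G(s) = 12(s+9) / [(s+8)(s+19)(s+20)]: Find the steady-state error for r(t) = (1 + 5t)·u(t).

The open loop has no poles at the origin → type 0 system. Taking each input component in turn:
  • 1: e_ss = 1/(1+K_p) with K_p=27/760 → 760/787.
  • 5t: a type-0 system cannot track it, e_ss → ∞.
The unbounded component dominates.

infinity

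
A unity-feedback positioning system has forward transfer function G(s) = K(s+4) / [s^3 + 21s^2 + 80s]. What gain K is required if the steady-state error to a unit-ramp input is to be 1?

20

Lowest-order denominator term is 80s, so the open loop has 1 pole at the origin → type 1 system.
K_v = lim_{s→0} s·G(s) = K·4 / 80 = 0.05·K.
e_ss = 1/K_v = 1 ⇒ K_v = 1 ⇒ K = 1/0.05 = 20.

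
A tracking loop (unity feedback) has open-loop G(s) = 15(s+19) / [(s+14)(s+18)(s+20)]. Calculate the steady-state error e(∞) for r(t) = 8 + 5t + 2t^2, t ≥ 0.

infinity

The open loop has no poles at the origin → type 0 system. Taking each input component in turn:
  • 8: e_ss = 8/(1+K_p) with K_p=19/336 → 2688/355.
  • 5t: a type-0 system cannot track it, e_ss → ∞.
  • 2t^2: a type-0 system cannot track it, e_ss → ∞.
The unbounded component dominates.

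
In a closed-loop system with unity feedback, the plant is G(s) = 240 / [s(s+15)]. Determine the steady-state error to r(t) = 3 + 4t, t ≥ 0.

System type = 1 (one pole at s=0). Treating each term separately:
  • 3: tracked with zero error.
  • 4t: e_ss = 4/K_v with K_v=16 → 0.25.
Total e_ss = 0.25.

0.25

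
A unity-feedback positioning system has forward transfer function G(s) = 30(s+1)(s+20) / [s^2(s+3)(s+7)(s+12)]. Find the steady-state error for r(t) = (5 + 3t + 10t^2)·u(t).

The open loop has two poles at the origin → type 2 system. Treating each term separately:
  • 5: tracked with zero error.
  • 3t: tracked with zero error.
  • 10t^2: e_ss = 20/K_a with K_a=50/21 → 8.4.
Total e_ss = 8.4.

8.4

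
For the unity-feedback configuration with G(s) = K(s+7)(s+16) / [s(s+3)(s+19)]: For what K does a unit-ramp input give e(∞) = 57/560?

The open loop has one pole at the origin → type 1 system.
K_v = lim_{s→0} s·G(s) = K·7·16 / (3·19) = (112/57)·K.
e_ss = 1/K_v = 57/560 ⇒ K_v = 560/57 ⇒ K = (560/57)/(112/57) = 5.

5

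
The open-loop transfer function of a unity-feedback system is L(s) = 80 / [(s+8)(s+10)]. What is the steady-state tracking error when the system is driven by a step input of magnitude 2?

L(s) has no factors of s in the denominator, so the system is type 0.
K_p = lim_{s→0} L(s) = 80 / (8·10) = 1.
e_ss = 2/(1 + K_p) = 2/2 = 1.

1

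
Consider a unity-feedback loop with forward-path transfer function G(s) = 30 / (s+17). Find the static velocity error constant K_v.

System type = 0 (no poles at s=0).
K_v = lim_{s→0} s·G(s) = 0 (the extra factor of s kills the finite limit).

0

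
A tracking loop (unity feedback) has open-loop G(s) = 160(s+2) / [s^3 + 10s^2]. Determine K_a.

Factoring s^2 from the denominator leaves a polynomial with constant term 10, so the system is type 2.
K_a = lim_{s→0} s^2·G(s) = 160·2 / 10 = 32.

32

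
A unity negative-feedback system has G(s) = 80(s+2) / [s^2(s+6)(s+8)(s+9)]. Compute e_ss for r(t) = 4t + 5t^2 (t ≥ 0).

System type = 2 (two poles at s=0). Treating each term separately:
  • 4t: tracked with zero error.
  • 5t^2: e_ss = 10/K_a with K_a=10/27 → 27.
Total e_ss = 27.

27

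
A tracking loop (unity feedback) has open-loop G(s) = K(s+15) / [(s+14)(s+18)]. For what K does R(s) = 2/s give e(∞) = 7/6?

12

The open loop has no poles at the origin → type 0 system.
K_p = lim_{s→0} G(s) = K·15 / (14·18) = (5/84)·K.
e_ss = 2/(1 + K_p) = 7/6 ⇒ 1 + (5/84)·K = 12/7 ⇒ K = 12.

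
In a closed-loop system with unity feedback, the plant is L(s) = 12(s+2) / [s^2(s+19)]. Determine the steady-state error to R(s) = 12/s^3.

9.5

System type = 2 (two poles at s=0).
K_a = lim_{s→0} s^2·L(s) = 12·2 / (19) = 24/19.
r(t) = 6t^2 gives R(s) = 12/s^3.
e_ss = 12/K_a = 12/(24/19) = 9.5.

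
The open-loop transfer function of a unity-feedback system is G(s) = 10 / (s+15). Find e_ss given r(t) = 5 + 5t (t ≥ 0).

No free integrators in G(s): this is a type 0 system. By superposition:
  • 5: e_ss = 5/(1+K_p) with K_p=2/3 → 3.
  • 5t: a type-0 system cannot track it, e_ss → ∞.
The unbounded component dominates.

infinity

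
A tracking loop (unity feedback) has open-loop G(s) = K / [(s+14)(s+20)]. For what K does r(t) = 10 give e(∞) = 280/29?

10

No free integrators in G(s): this is a type 0 system.
K_p = lim_{s→0} G(s) = K / (14·20) = (1/280)·K.
e_ss = 10/(1 + K_p) = 280/29 ⇒ 1 + (1/280)·K = 29/28 ⇒ K = 10.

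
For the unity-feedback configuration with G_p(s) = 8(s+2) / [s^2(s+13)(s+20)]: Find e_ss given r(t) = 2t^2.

System type = 2 (two poles at s=0).
K_a = lim_{s→0} s^2·G_p(s) = 8·2 / (13·20) = 4/65.
r(t) = 2t^2 gives R(s) = 4/s^3.
e_ss = 4/K_a = 4/(4/65) = 65.

65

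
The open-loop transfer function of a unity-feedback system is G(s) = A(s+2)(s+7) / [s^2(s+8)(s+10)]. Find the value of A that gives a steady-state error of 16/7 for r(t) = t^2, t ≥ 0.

System type = 2 (two poles at s=0).
K_a = lim_{s→0} s^2·G(s) = A·2·7 / (8·10) = 0.175·A.
e_ss = 2/K_a = 16/7 ⇒ K_a = 0.875 ⇒ A = 0.875/0.175 = 5.

5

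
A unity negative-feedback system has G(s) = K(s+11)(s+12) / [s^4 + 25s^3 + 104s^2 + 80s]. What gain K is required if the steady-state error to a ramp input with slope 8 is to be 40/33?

Factoring s from the denominator leaves a polynomial with constant term 80, so the system is type 1.
K_v = lim_{s→0} s·G(s) = K·11·12 / 80 = 1.65·K.
e_ss = 8/K_v = 40/33 ⇒ K_v = 6.6 ⇒ K = 6.6/1.65 = 4.

4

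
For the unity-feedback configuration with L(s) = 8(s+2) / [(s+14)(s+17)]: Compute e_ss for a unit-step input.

No free integrators in L(s): this is a type 0 system.
K_p = lim_{s→0} L(s) = 8·2 / (14·17) = 8/119.
e_ss = 1/(1 + K_p) = 1/(127/119) = 119/127.

119/127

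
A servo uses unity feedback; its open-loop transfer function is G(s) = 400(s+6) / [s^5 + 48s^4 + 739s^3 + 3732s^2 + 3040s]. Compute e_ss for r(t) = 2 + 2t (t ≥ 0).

38/15

Lowest-order denominator term is 3040s, so the open loop has 1 pole at the origin → type 1 system. Taking each input component in turn:
  • 2: tracked with zero error.
  • 2t: e_ss = 2/K_v with K_v=15/19 → 38/15.
Total e_ss = 38/15.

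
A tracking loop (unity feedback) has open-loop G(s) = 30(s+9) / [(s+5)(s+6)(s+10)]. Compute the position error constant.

0.9

No free integrators in G(s): this is a type 0 system.
K_p = lim_{s→0} G(s) = 30·9 / (5·6·10) = 0.9.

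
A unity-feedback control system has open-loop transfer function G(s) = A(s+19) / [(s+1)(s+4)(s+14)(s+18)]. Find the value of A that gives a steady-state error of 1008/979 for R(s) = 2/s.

No free integrators in G(s): this is a type 0 system.
K_p = lim_{s→0} G(s) = A·19 / (1·4·14·18) = (19/1008)·A.
e_ss = 2/(1 + K_p) = 1008/979 ⇒ 1 + (19/1008)·A = 979/504 ⇒ A = 50.

50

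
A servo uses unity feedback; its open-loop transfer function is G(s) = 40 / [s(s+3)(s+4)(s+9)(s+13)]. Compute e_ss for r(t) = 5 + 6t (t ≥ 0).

G(s) has one factor of s in the denominator, so the system is type 1. Taking each input component in turn:
  • 5: tracked with zero error.
  • 6t: e_ss = 6/K_v with K_v=10/351 → 210.6.
Total e_ss = 210.6.

210.6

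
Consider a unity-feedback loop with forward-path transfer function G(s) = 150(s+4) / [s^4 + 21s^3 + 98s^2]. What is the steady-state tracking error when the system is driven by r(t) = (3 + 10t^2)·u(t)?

Factoring s^2 from the denominator leaves a polynomial with constant term 98, so the system is type 2. By superposition:
  • 3: tracked with zero error.
  • 10t^2: e_ss = 20/K_a with K_a=300/49 → 49/15.
Total e_ss = 49/15.

49/15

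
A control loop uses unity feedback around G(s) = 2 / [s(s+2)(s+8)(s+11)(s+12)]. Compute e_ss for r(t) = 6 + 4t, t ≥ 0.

4224

System type = 1 (one pole at s=0). Taking each input component in turn:
  • 6: tracked with zero error.
  • 4t: e_ss = 4/K_v with K_v=1/1056 → 4224.
Total e_ss = 4224.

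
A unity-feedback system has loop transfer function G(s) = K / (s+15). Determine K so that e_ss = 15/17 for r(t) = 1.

2

No free integrators in G(s): this is a type 0 system.
K_p = lim_{s→0} G(s) = K / (15) = (1/15)·K.
e_ss = 1/(1 + K_p) = 15/17 ⇒ 1 + (1/15)·K = 17/15 ⇒ K = 2.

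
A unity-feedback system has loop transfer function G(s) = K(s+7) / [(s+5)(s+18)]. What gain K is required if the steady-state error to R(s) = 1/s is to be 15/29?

12

G(s) has no factors of s in the denominator, so the system is type 0.
K_p = lim_{s→0} G(s) = K·7 / (5·18) = (7/90)·K.
e_ss = 1/(1 + K_p) = 15/29 ⇒ 1 + (7/90)·K = 29/15 ⇒ K = 12.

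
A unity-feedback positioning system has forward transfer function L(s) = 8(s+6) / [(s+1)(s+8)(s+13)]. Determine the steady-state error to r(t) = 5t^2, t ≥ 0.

System type = 0 (no poles at s=0).
For a type-0 system K_a = 0, so e_ss to a parabolic input is unbounded.

infinity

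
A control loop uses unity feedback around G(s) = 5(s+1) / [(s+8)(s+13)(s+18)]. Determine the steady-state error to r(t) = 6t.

infinity

System type = 0 (no poles at s=0).
For a type-0 system K_v = 0, so e_ss to a ramp input is unbounded.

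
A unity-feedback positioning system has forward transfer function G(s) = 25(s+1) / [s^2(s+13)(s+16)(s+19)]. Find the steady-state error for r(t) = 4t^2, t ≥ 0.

1264.64

The open loop has two poles at the origin → type 2 system.
K_a = lim_{s→0} s^2·G(s) = 25·1 / (13·16·19) = 25/3952.
r(t) = 4t^2 gives R(s) = 8/s^3.
e_ss = 8/K_a = 8/(25/3952) = 1264.64.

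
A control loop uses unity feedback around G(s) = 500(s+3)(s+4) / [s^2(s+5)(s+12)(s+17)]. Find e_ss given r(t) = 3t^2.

1.02

Two free integrators in G(s): this is a type 2 system.
K_a = lim_{s→0} s^2·G(s) = 500·3·4 / (5·12·17) = 100/17.
r(t) = 3t^2 gives R(s) = 6/s^3.
e_ss = 6/K_a = 6/(100/17) = 1.02.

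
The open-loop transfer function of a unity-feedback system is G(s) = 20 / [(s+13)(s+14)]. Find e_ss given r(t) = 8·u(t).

The open loop has no poles at the origin → type 0 system.
K_p = lim_{s→0} G(s) = 20 / (13·14) = 10/91.
e_ss = 8/(1 + K_p) = 8/(101/91) = 728/101.

728/101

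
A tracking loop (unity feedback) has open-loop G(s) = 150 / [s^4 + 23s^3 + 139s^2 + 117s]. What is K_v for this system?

50/39

Lowest-order denominator term is 117s, so the open loop has 1 pole at the origin → type 1 system.
K_v = lim_{s→0} s·G(s) = 150 / 117 = 50/39.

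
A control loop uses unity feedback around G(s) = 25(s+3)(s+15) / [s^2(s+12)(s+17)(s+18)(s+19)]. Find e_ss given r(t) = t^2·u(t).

G(s) has two factors of s in the denominator, so the system is type 2.
K_a = lim_{s→0} s^2·G(s) = 25·3·15 / (12·17·18·19) = 125/7752.
r(t) = t^2 gives R(s) = 2/s^3.
e_ss = 2/K_a = 2/(125/7752) = 124.032.

124.032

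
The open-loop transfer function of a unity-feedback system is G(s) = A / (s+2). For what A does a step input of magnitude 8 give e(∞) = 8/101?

200

The open loop has no poles at the origin → type 0 system.
K_p = lim_{s→0} G(s) = A / (2) = 0.5·A.
e_ss = 8/(1 + K_p) = 8/101 ⇒ 1 + 0.5·A = 101 ⇒ A = 200.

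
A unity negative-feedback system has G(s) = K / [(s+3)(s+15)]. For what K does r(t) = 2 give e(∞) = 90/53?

8

System type = 0 (no poles at s=0).
K_p = lim_{s→0} G(s) = K / (3·15) = (1/45)·K.
e_ss = 2/(1 + K_p) = 90/53 ⇒ 1 + (1/45)·K = 53/45 ⇒ K = 8.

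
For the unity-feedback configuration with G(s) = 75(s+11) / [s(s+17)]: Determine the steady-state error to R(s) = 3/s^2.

System type = 1 (one pole at s=0).
K_v = lim_{s→0} s·G(s) = 75·11 / (17) = 825/17.
e_ss = 3/K_v = 3/(825/17) = 17/275.

17/275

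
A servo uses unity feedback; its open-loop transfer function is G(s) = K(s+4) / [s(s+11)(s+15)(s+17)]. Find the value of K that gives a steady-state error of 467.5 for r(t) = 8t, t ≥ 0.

12

The open loop has one pole at the origin → type 1 system.
K_v = lim_{s→0} s·G(s) = K·4 / (11·15·17) = (4/2805)·K.
e_ss = 8/K_v = 467.5 ⇒ K_v = 16/935 ⇒ K = (16/935)/(4/2805) = 12.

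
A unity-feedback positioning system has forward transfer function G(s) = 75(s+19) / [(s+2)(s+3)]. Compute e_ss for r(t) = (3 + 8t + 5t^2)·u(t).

infinity

System type = 0 (no poles at s=0). By superposition:
  • 3: e_ss = 3/(1+K_p) with K_p=237.5 → 2/159.
  • 8t: a type-0 system cannot track it, e_ss → ∞.
  • 5t^2: a type-0 system cannot track it, e_ss → ∞.
The unbounded component dominates.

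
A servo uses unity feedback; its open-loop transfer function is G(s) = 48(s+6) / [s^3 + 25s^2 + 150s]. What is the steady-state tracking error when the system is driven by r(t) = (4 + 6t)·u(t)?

Lowest-order denominator term is 150s, so the open loop has 1 pole at the origin → type 1 system. By superposition:
  • 4: tracked with zero error.
  • 6t: e_ss = 6/K_v with K_v=1.92 → 3.125.
Total e_ss = 3.125.

3.125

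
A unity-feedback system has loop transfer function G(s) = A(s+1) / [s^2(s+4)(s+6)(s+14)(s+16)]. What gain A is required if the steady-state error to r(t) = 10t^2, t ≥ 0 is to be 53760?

2

G(s) has two factors of s in the denominator, so the system is type 2.
K_a = lim_{s→0} s^2·G(s) = A·1 / (4·6·14·16) = (1/5376)·A.
e_ss = 20/K_a = 53760 ⇒ K_a = 1/2688 ⇒ A = (1/2688)/(1/5376) = 2.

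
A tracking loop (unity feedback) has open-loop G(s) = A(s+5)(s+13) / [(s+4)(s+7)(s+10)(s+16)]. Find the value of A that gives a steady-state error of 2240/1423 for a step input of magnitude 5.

150

G(s) has no factors of s in the denominator, so the system is type 0.
K_p = lim_{s→0} G(s) = A·5·13 / (4·7·10·16) = (13/896)·A.
e_ss = 5/(1 + K_p) = 2240/1423 ⇒ 1 + (13/896)·A = 1423/448 ⇒ A = 150.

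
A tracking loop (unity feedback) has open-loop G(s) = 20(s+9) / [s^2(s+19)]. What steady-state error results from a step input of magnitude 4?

G(s) has two factors of s in the denominator, so the system is type 2.
K_p = ∞ for a type-2 system; e_ss to a step is zero.

0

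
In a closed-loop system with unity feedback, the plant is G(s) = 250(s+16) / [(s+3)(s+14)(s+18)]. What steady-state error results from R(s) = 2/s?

No free integrators in G(s): this is a type 0 system.
K_p = lim_{s→0} G(s) = 250·16 / (3·14·18) = 1000/189.
e_ss = 2/(1 + K_p) = 2/(1189/189) = 378/1189.

378/1189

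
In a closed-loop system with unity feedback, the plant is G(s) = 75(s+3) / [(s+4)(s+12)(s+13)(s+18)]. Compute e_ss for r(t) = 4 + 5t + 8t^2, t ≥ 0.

infinity

No free integrators in G(s): this is a type 0 system. By superposition:
  • 4: e_ss = 4/(1+K_p) with K_p=25/1248 → 4992/1273.
  • 5t: a type-0 system cannot track it, e_ss → ∞.
  • 8t^2: a type-0 system cannot track it, e_ss → ∞.
The unbounded component dominates.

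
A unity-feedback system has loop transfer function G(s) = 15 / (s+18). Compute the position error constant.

The open loop has no poles at the origin → type 0 system.
K_p = lim_{s→0} G(s) = 15 / (18) = 5/6.

5/6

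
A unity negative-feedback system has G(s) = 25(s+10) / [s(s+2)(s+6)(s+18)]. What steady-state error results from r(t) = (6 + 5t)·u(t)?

4.32

The open loop has one pole at the origin → type 1 system. By superposition:
  • 6: tracked with zero error.
  • 5t: e_ss = 5/K_v with K_v=125/108 → 4.32.
Total e_ss = 4.32.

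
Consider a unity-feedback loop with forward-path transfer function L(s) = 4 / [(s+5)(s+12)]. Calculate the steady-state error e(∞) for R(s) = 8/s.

7.5

The open loop has no poles at the origin → type 0 system.
K_p = lim_{s→0} L(s) = 4 / (5·12) = 1/15.
e_ss = 8/(1 + K_p) = 8/(16/15) = 7.5.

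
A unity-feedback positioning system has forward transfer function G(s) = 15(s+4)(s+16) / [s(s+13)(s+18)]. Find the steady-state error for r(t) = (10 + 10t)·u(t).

2.4375

One free integrator in G(s): this is a type 1 system. Taking each input component in turn:
  • 10: tracked with zero error.
  • 10t: e_ss = 10/K_v with K_v=160/39 → 2.4375.
Total e_ss = 2.4375.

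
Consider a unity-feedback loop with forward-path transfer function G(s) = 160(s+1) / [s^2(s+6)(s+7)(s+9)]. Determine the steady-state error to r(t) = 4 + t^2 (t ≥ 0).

4.725

System type = 2 (two poles at s=0). Taking each input component in turn:
  • 4: tracked with zero error.
  • t^2: e_ss = 2/K_a with K_a=80/189 → 4.725.
Total e_ss = 4.725.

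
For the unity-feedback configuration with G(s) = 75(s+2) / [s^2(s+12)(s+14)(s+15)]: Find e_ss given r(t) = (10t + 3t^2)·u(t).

System type = 2 (two poles at s=0). Taking each input component in turn:
  • 10t: tracked with zero error.
  • 3t^2: e_ss = 6/K_a with K_a=5/84 → 100.8.
Total e_ss = 100.8.

100.8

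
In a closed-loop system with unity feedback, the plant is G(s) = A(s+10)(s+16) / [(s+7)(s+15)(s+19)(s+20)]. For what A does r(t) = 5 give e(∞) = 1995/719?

200

The open loop has no poles at the origin → type 0 system.
K_p = lim_{s→0} G(s) = A·10·16 / (7·15·19·20) = (8/1995)·A.
e_ss = 5/(1 + K_p) = 1995/719 ⇒ 1 + (8/1995)·A = 719/399 ⇒ A = 200.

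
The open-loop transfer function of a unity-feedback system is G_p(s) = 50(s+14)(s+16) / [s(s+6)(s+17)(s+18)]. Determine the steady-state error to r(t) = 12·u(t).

0

One free integrator in G_p(s): this is a type 1 system.
K_p = ∞ for a type-1 system; e_ss to a step is zero.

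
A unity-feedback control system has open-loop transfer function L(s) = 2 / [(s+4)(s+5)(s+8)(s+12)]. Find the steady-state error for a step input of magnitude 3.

L(s) has no factors of s in the denominator, so the system is type 0.
K_p = lim_{s→0} L(s) = 2 / (4·5·8·12) = 1/960.
e_ss = 3/(1 + K_p) = 3/(961/960) = 2880/961.

2880/961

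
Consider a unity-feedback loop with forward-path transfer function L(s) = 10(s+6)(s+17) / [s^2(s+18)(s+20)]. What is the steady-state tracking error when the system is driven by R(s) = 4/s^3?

24/17

The open loop has two poles at the origin → type 2 system.
K_a = lim_{s→0} s^2·L(s) = 10·6·17 / (18·20) = 17/6.
r(t) = 2t^2 gives R(s) = 4/s^3.
e_ss = 4/K_a = 4/(17/6) = 24/17.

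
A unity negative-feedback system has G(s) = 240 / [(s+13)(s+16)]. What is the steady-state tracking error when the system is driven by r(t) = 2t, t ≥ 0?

infinity

No free integrators in G(s): this is a type 0 system.
For a type-0 system K_v = 0, so e_ss to a ramp input is unbounded.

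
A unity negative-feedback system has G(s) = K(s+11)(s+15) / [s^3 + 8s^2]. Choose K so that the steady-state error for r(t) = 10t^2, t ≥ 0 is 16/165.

10

Lowest-order denominator term is 8s^2, so the open loop has 2 poles at the origin → type 2 system.
K_a = lim_{s→0} s^2·G(s) = K·11·15 / 8 = 20.625·K.
e_ss = 20/K_a = 16/165 ⇒ K_a = 206.25 ⇒ K = 206.25/20.625 = 10.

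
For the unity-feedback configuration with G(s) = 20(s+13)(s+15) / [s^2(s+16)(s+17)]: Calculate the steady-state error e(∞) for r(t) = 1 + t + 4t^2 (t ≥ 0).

544/975

System type = 2 (two poles at s=0). Taking each input component in turn:
  • 1: tracked with zero error.
  • t: tracked with zero error.
  • 4t^2: e_ss = 8/K_a with K_a=975/68 → 544/975.
Total e_ss = 544/975.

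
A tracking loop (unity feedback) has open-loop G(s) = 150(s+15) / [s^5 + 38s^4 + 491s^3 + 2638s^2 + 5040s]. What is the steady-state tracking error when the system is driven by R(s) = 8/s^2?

17.92

Lowest-order denominator term is 5040s, so the open loop has 1 pole at the origin → type 1 system.
K_v = lim_{s→0} s·G(s) = 150·15 / 5040 = 25/56.
e_ss = 8/K_v = 8/(25/56) = 17.92.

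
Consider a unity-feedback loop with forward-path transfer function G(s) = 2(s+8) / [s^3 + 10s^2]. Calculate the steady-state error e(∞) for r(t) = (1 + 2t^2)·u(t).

The denominator has no term below 10s^2 — 2 poles at s=0, type 2. Taking each input component in turn:
  • 1: tracked with zero error.
  • 2t^2: e_ss = 4/K_a with K_a=1.6 → 2.5.
Total e_ss = 2.5.

2.5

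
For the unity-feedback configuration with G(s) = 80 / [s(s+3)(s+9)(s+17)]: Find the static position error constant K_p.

K_p = lim_{s→0} G(s); with 1 pole at the origin the limit diverges, so K_p = ∞.

infinity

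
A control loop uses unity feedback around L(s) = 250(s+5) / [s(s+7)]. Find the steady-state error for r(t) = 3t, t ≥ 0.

0.0168

L(s) has one factor of s in the denominator, so the system is type 1.
K_v = lim_{s→0} s·L(s) = 250·5 / (7) = 1250/7.
e_ss = 3/K_v = 3/(1250/7) = 0.0168.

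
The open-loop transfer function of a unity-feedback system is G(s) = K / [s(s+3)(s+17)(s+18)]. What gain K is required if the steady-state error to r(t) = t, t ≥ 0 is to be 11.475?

The open loop has one pole at the origin → type 1 system.
K_v = lim_{s→0} s·G(s) = K / (3·17·18) = (1/918)·K.
e_ss = 1/K_v = 11.475 ⇒ K_v = 40/459 ⇒ K = (40/459)/(1/918) = 80.

80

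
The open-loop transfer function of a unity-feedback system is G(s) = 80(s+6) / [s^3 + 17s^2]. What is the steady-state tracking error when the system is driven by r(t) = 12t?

0

Lowest-order denominator term is 17s^2, so the open loop has 2 poles at the origin → type 2 system.
K_v = ∞ for a type-2 system; e_ss to a ramp is zero.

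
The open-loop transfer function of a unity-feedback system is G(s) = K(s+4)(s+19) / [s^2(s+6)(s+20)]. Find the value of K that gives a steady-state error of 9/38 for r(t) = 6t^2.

System type = 2 (two poles at s=0).
K_a = lim_{s→0} s^2·G(s) = K·4·19 / (6·20) = (19/30)·K.
e_ss = 12/K_a = 9/38 ⇒ K_a = 152/3 ⇒ K = (152/3)/(19/30) = 80.

80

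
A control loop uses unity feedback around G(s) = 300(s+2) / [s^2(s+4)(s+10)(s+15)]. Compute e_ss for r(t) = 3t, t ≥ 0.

0

Two free integrators in G(s): this is a type 2 system.
A type-2 system has K_v = ∞, so it tracks a ramp input with zero steady-state error.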